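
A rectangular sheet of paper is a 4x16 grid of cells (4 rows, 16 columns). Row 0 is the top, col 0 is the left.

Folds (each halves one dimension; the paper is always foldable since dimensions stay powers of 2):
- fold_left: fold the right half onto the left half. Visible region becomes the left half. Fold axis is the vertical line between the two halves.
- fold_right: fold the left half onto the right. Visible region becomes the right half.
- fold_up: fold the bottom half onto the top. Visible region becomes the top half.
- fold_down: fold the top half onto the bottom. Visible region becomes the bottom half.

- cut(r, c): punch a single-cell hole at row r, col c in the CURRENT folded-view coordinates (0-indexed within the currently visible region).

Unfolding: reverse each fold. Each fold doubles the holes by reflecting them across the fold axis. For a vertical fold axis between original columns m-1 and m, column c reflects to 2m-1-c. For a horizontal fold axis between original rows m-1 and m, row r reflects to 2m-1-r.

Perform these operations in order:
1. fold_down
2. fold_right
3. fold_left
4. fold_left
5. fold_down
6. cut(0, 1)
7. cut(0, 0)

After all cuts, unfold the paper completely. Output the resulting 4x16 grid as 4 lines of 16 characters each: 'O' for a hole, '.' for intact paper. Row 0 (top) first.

Answer: OOOOOOOOOOOOOOOO
OOOOOOOOOOOOOOOO
OOOOOOOOOOOOOOOO
OOOOOOOOOOOOOOOO

Derivation:
Op 1 fold_down: fold axis h@2; visible region now rows[2,4) x cols[0,16) = 2x16
Op 2 fold_right: fold axis v@8; visible region now rows[2,4) x cols[8,16) = 2x8
Op 3 fold_left: fold axis v@12; visible region now rows[2,4) x cols[8,12) = 2x4
Op 4 fold_left: fold axis v@10; visible region now rows[2,4) x cols[8,10) = 2x2
Op 5 fold_down: fold axis h@3; visible region now rows[3,4) x cols[8,10) = 1x2
Op 6 cut(0, 1): punch at orig (3,9); cuts so far [(3, 9)]; region rows[3,4) x cols[8,10) = 1x2
Op 7 cut(0, 0): punch at orig (3,8); cuts so far [(3, 8), (3, 9)]; region rows[3,4) x cols[8,10) = 1x2
Unfold 1 (reflect across h@3): 4 holes -> [(2, 8), (2, 9), (3, 8), (3, 9)]
Unfold 2 (reflect across v@10): 8 holes -> [(2, 8), (2, 9), (2, 10), (2, 11), (3, 8), (3, 9), (3, 10), (3, 11)]
Unfold 3 (reflect across v@12): 16 holes -> [(2, 8), (2, 9), (2, 10), (2, 11), (2, 12), (2, 13), (2, 14), (2, 15), (3, 8), (3, 9), (3, 10), (3, 11), (3, 12), (3, 13), (3, 14), (3, 15)]
Unfold 4 (reflect across v@8): 32 holes -> [(2, 0), (2, 1), (2, 2), (2, 3), (2, 4), (2, 5), (2, 6), (2, 7), (2, 8), (2, 9), (2, 10), (2, 11), (2, 12), (2, 13), (2, 14), (2, 15), (3, 0), (3, 1), (3, 2), (3, 3), (3, 4), (3, 5), (3, 6), (3, 7), (3, 8), (3, 9), (3, 10), (3, 11), (3, 12), (3, 13), (3, 14), (3, 15)]
Unfold 5 (reflect across h@2): 64 holes -> [(0, 0), (0, 1), (0, 2), (0, 3), (0, 4), (0, 5), (0, 6), (0, 7), (0, 8), (0, 9), (0, 10), (0, 11), (0, 12), (0, 13), (0, 14), (0, 15), (1, 0), (1, 1), (1, 2), (1, 3), (1, 4), (1, 5), (1, 6), (1, 7), (1, 8), (1, 9), (1, 10), (1, 11), (1, 12), (1, 13), (1, 14), (1, 15), (2, 0), (2, 1), (2, 2), (2, 3), (2, 4), (2, 5), (2, 6), (2, 7), (2, 8), (2, 9), (2, 10), (2, 11), (2, 12), (2, 13), (2, 14), (2, 15), (3, 0), (3, 1), (3, 2), (3, 3), (3, 4), (3, 5), (3, 6), (3, 7), (3, 8), (3, 9), (3, 10), (3, 11), (3, 12), (3, 13), (3, 14), (3, 15)]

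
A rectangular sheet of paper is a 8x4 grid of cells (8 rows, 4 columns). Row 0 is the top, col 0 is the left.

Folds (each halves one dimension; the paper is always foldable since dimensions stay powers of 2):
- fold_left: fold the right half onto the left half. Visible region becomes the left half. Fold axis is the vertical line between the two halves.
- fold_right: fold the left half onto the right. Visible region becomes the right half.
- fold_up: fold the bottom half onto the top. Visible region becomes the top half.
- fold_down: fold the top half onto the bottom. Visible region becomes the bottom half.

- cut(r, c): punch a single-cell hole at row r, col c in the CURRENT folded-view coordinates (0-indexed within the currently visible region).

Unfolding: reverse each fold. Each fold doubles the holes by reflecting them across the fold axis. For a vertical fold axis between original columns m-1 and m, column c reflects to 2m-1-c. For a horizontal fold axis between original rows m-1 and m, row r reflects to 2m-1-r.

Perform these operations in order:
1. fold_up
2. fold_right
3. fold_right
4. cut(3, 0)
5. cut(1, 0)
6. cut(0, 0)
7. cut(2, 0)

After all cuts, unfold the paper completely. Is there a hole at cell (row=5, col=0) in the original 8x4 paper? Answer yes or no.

Op 1 fold_up: fold axis h@4; visible region now rows[0,4) x cols[0,4) = 4x4
Op 2 fold_right: fold axis v@2; visible region now rows[0,4) x cols[2,4) = 4x2
Op 3 fold_right: fold axis v@3; visible region now rows[0,4) x cols[3,4) = 4x1
Op 4 cut(3, 0): punch at orig (3,3); cuts so far [(3, 3)]; region rows[0,4) x cols[3,4) = 4x1
Op 5 cut(1, 0): punch at orig (1,3); cuts so far [(1, 3), (3, 3)]; region rows[0,4) x cols[3,4) = 4x1
Op 6 cut(0, 0): punch at orig (0,3); cuts so far [(0, 3), (1, 3), (3, 3)]; region rows[0,4) x cols[3,4) = 4x1
Op 7 cut(2, 0): punch at orig (2,3); cuts so far [(0, 3), (1, 3), (2, 3), (3, 3)]; region rows[0,4) x cols[3,4) = 4x1
Unfold 1 (reflect across v@3): 8 holes -> [(0, 2), (0, 3), (1, 2), (1, 3), (2, 2), (2, 3), (3, 2), (3, 3)]
Unfold 2 (reflect across v@2): 16 holes -> [(0, 0), (0, 1), (0, 2), (0, 3), (1, 0), (1, 1), (1, 2), (1, 3), (2, 0), (2, 1), (2, 2), (2, 3), (3, 0), (3, 1), (3, 2), (3, 3)]
Unfold 3 (reflect across h@4): 32 holes -> [(0, 0), (0, 1), (0, 2), (0, 3), (1, 0), (1, 1), (1, 2), (1, 3), (2, 0), (2, 1), (2, 2), (2, 3), (3, 0), (3, 1), (3, 2), (3, 3), (4, 0), (4, 1), (4, 2), (4, 3), (5, 0), (5, 1), (5, 2), (5, 3), (6, 0), (6, 1), (6, 2), (6, 3), (7, 0), (7, 1), (7, 2), (7, 3)]
Holes: [(0, 0), (0, 1), (0, 2), (0, 3), (1, 0), (1, 1), (1, 2), (1, 3), (2, 0), (2, 1), (2, 2), (2, 3), (3, 0), (3, 1), (3, 2), (3, 3), (4, 0), (4, 1), (4, 2), (4, 3), (5, 0), (5, 1), (5, 2), (5, 3), (6, 0), (6, 1), (6, 2), (6, 3), (7, 0), (7, 1), (7, 2), (7, 3)]

Answer: yes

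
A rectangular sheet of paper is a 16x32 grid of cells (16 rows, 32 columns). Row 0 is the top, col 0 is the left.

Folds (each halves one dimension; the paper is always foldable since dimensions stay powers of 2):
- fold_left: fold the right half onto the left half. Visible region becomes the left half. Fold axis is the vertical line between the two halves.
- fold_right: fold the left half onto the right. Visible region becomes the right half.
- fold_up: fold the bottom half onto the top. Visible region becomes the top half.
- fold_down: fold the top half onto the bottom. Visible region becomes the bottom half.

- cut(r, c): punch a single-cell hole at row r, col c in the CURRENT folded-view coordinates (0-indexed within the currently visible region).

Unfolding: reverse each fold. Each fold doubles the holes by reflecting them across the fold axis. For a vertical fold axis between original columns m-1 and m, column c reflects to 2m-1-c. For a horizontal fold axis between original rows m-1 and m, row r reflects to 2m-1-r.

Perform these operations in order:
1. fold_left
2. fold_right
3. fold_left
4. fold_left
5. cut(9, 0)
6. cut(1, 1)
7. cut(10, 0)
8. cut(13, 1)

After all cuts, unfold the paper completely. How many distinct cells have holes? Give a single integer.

Answer: 64

Derivation:
Op 1 fold_left: fold axis v@16; visible region now rows[0,16) x cols[0,16) = 16x16
Op 2 fold_right: fold axis v@8; visible region now rows[0,16) x cols[8,16) = 16x8
Op 3 fold_left: fold axis v@12; visible region now rows[0,16) x cols[8,12) = 16x4
Op 4 fold_left: fold axis v@10; visible region now rows[0,16) x cols[8,10) = 16x2
Op 5 cut(9, 0): punch at orig (9,8); cuts so far [(9, 8)]; region rows[0,16) x cols[8,10) = 16x2
Op 6 cut(1, 1): punch at orig (1,9); cuts so far [(1, 9), (9, 8)]; region rows[0,16) x cols[8,10) = 16x2
Op 7 cut(10, 0): punch at orig (10,8); cuts so far [(1, 9), (9, 8), (10, 8)]; region rows[0,16) x cols[8,10) = 16x2
Op 8 cut(13, 1): punch at orig (13,9); cuts so far [(1, 9), (9, 8), (10, 8), (13, 9)]; region rows[0,16) x cols[8,10) = 16x2
Unfold 1 (reflect across v@10): 8 holes -> [(1, 9), (1, 10), (9, 8), (9, 11), (10, 8), (10, 11), (13, 9), (13, 10)]
Unfold 2 (reflect across v@12): 16 holes -> [(1, 9), (1, 10), (1, 13), (1, 14), (9, 8), (9, 11), (9, 12), (9, 15), (10, 8), (10, 11), (10, 12), (10, 15), (13, 9), (13, 10), (13, 13), (13, 14)]
Unfold 3 (reflect across v@8): 32 holes -> [(1, 1), (1, 2), (1, 5), (1, 6), (1, 9), (1, 10), (1, 13), (1, 14), (9, 0), (9, 3), (9, 4), (9, 7), (9, 8), (9, 11), (9, 12), (9, 15), (10, 0), (10, 3), (10, 4), (10, 7), (10, 8), (10, 11), (10, 12), (10, 15), (13, 1), (13, 2), (13, 5), (13, 6), (13, 9), (13, 10), (13, 13), (13, 14)]
Unfold 4 (reflect across v@16): 64 holes -> [(1, 1), (1, 2), (1, 5), (1, 6), (1, 9), (1, 10), (1, 13), (1, 14), (1, 17), (1, 18), (1, 21), (1, 22), (1, 25), (1, 26), (1, 29), (1, 30), (9, 0), (9, 3), (9, 4), (9, 7), (9, 8), (9, 11), (9, 12), (9, 15), (9, 16), (9, 19), (9, 20), (9, 23), (9, 24), (9, 27), (9, 28), (9, 31), (10, 0), (10, 3), (10, 4), (10, 7), (10, 8), (10, 11), (10, 12), (10, 15), (10, 16), (10, 19), (10, 20), (10, 23), (10, 24), (10, 27), (10, 28), (10, 31), (13, 1), (13, 2), (13, 5), (13, 6), (13, 9), (13, 10), (13, 13), (13, 14), (13, 17), (13, 18), (13, 21), (13, 22), (13, 25), (13, 26), (13, 29), (13, 30)]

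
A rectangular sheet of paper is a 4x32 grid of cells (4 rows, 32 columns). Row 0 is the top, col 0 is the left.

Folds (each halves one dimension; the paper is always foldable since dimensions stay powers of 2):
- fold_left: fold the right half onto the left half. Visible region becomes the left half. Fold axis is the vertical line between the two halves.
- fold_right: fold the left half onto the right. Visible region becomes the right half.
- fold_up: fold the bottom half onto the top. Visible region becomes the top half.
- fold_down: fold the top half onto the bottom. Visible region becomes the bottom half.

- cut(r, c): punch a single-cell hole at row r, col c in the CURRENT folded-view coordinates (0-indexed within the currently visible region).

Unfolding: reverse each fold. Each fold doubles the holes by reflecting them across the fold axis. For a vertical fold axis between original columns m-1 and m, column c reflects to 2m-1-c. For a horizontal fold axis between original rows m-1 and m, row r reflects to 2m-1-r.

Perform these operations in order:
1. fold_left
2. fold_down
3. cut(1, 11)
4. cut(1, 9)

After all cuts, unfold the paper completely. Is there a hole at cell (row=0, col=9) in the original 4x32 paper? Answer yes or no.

Answer: yes

Derivation:
Op 1 fold_left: fold axis v@16; visible region now rows[0,4) x cols[0,16) = 4x16
Op 2 fold_down: fold axis h@2; visible region now rows[2,4) x cols[0,16) = 2x16
Op 3 cut(1, 11): punch at orig (3,11); cuts so far [(3, 11)]; region rows[2,4) x cols[0,16) = 2x16
Op 4 cut(1, 9): punch at orig (3,9); cuts so far [(3, 9), (3, 11)]; region rows[2,4) x cols[0,16) = 2x16
Unfold 1 (reflect across h@2): 4 holes -> [(0, 9), (0, 11), (3, 9), (3, 11)]
Unfold 2 (reflect across v@16): 8 holes -> [(0, 9), (0, 11), (0, 20), (0, 22), (3, 9), (3, 11), (3, 20), (3, 22)]
Holes: [(0, 9), (0, 11), (0, 20), (0, 22), (3, 9), (3, 11), (3, 20), (3, 22)]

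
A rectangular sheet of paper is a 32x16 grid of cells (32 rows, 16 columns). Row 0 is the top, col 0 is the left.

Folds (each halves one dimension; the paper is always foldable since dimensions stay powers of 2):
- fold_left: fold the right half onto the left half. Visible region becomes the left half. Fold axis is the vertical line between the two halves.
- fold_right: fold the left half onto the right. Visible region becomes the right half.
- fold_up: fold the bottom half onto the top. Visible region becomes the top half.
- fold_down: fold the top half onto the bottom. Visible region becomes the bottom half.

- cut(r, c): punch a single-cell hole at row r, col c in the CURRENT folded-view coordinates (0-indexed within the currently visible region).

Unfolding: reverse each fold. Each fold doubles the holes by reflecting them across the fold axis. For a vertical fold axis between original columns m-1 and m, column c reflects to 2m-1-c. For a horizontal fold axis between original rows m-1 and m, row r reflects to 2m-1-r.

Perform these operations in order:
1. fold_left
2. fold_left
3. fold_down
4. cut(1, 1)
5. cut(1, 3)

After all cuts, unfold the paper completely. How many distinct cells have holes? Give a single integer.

Op 1 fold_left: fold axis v@8; visible region now rows[0,32) x cols[0,8) = 32x8
Op 2 fold_left: fold axis v@4; visible region now rows[0,32) x cols[0,4) = 32x4
Op 3 fold_down: fold axis h@16; visible region now rows[16,32) x cols[0,4) = 16x4
Op 4 cut(1, 1): punch at orig (17,1); cuts so far [(17, 1)]; region rows[16,32) x cols[0,4) = 16x4
Op 5 cut(1, 3): punch at orig (17,3); cuts so far [(17, 1), (17, 3)]; region rows[16,32) x cols[0,4) = 16x4
Unfold 1 (reflect across h@16): 4 holes -> [(14, 1), (14, 3), (17, 1), (17, 3)]
Unfold 2 (reflect across v@4): 8 holes -> [(14, 1), (14, 3), (14, 4), (14, 6), (17, 1), (17, 3), (17, 4), (17, 6)]
Unfold 3 (reflect across v@8): 16 holes -> [(14, 1), (14, 3), (14, 4), (14, 6), (14, 9), (14, 11), (14, 12), (14, 14), (17, 1), (17, 3), (17, 4), (17, 6), (17, 9), (17, 11), (17, 12), (17, 14)]

Answer: 16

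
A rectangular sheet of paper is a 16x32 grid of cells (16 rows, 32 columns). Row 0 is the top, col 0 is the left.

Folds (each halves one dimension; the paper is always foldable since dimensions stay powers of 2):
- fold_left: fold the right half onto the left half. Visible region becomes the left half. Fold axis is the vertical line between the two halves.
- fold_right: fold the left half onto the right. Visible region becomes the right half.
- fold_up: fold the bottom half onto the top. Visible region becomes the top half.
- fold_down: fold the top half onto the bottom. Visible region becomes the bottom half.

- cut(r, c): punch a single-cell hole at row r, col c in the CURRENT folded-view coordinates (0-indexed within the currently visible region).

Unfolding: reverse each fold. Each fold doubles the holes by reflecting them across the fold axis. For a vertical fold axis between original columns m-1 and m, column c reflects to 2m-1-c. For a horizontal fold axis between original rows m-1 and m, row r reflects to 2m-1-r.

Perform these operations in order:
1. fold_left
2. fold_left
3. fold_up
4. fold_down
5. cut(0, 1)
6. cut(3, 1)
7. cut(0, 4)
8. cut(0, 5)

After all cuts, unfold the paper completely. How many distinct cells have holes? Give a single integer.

Op 1 fold_left: fold axis v@16; visible region now rows[0,16) x cols[0,16) = 16x16
Op 2 fold_left: fold axis v@8; visible region now rows[0,16) x cols[0,8) = 16x8
Op 3 fold_up: fold axis h@8; visible region now rows[0,8) x cols[0,8) = 8x8
Op 4 fold_down: fold axis h@4; visible region now rows[4,8) x cols[0,8) = 4x8
Op 5 cut(0, 1): punch at orig (4,1); cuts so far [(4, 1)]; region rows[4,8) x cols[0,8) = 4x8
Op 6 cut(3, 1): punch at orig (7,1); cuts so far [(4, 1), (7, 1)]; region rows[4,8) x cols[0,8) = 4x8
Op 7 cut(0, 4): punch at orig (4,4); cuts so far [(4, 1), (4, 4), (7, 1)]; region rows[4,8) x cols[0,8) = 4x8
Op 8 cut(0, 5): punch at orig (4,5); cuts so far [(4, 1), (4, 4), (4, 5), (7, 1)]; region rows[4,8) x cols[0,8) = 4x8
Unfold 1 (reflect across h@4): 8 holes -> [(0, 1), (3, 1), (3, 4), (3, 5), (4, 1), (4, 4), (4, 5), (7, 1)]
Unfold 2 (reflect across h@8): 16 holes -> [(0, 1), (3, 1), (3, 4), (3, 5), (4, 1), (4, 4), (4, 5), (7, 1), (8, 1), (11, 1), (11, 4), (11, 5), (12, 1), (12, 4), (12, 5), (15, 1)]
Unfold 3 (reflect across v@8): 32 holes -> [(0, 1), (0, 14), (3, 1), (3, 4), (3, 5), (3, 10), (3, 11), (3, 14), (4, 1), (4, 4), (4, 5), (4, 10), (4, 11), (4, 14), (7, 1), (7, 14), (8, 1), (8, 14), (11, 1), (11, 4), (11, 5), (11, 10), (11, 11), (11, 14), (12, 1), (12, 4), (12, 5), (12, 10), (12, 11), (12, 14), (15, 1), (15, 14)]
Unfold 4 (reflect across v@16): 64 holes -> [(0, 1), (0, 14), (0, 17), (0, 30), (3, 1), (3, 4), (3, 5), (3, 10), (3, 11), (3, 14), (3, 17), (3, 20), (3, 21), (3, 26), (3, 27), (3, 30), (4, 1), (4, 4), (4, 5), (4, 10), (4, 11), (4, 14), (4, 17), (4, 20), (4, 21), (4, 26), (4, 27), (4, 30), (7, 1), (7, 14), (7, 17), (7, 30), (8, 1), (8, 14), (8, 17), (8, 30), (11, 1), (11, 4), (11, 5), (11, 10), (11, 11), (11, 14), (11, 17), (11, 20), (11, 21), (11, 26), (11, 27), (11, 30), (12, 1), (12, 4), (12, 5), (12, 10), (12, 11), (12, 14), (12, 17), (12, 20), (12, 21), (12, 26), (12, 27), (12, 30), (15, 1), (15, 14), (15, 17), (15, 30)]

Answer: 64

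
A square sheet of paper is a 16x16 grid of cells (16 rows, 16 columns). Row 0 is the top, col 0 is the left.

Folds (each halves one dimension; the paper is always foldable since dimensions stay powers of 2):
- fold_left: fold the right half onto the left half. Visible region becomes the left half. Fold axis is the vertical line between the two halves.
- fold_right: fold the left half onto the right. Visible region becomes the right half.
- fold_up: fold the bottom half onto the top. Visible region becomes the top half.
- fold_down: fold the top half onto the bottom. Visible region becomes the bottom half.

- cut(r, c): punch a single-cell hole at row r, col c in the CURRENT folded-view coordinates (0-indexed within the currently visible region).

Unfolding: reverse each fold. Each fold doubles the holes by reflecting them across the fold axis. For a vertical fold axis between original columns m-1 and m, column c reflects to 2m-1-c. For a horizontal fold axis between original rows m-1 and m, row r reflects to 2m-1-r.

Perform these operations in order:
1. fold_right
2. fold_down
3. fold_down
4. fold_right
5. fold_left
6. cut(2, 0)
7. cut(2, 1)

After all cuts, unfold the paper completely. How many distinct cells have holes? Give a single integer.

Answer: 64

Derivation:
Op 1 fold_right: fold axis v@8; visible region now rows[0,16) x cols[8,16) = 16x8
Op 2 fold_down: fold axis h@8; visible region now rows[8,16) x cols[8,16) = 8x8
Op 3 fold_down: fold axis h@12; visible region now rows[12,16) x cols[8,16) = 4x8
Op 4 fold_right: fold axis v@12; visible region now rows[12,16) x cols[12,16) = 4x4
Op 5 fold_left: fold axis v@14; visible region now rows[12,16) x cols[12,14) = 4x2
Op 6 cut(2, 0): punch at orig (14,12); cuts so far [(14, 12)]; region rows[12,16) x cols[12,14) = 4x2
Op 7 cut(2, 1): punch at orig (14,13); cuts so far [(14, 12), (14, 13)]; region rows[12,16) x cols[12,14) = 4x2
Unfold 1 (reflect across v@14): 4 holes -> [(14, 12), (14, 13), (14, 14), (14, 15)]
Unfold 2 (reflect across v@12): 8 holes -> [(14, 8), (14, 9), (14, 10), (14, 11), (14, 12), (14, 13), (14, 14), (14, 15)]
Unfold 3 (reflect across h@12): 16 holes -> [(9, 8), (9, 9), (9, 10), (9, 11), (9, 12), (9, 13), (9, 14), (9, 15), (14, 8), (14, 9), (14, 10), (14, 11), (14, 12), (14, 13), (14, 14), (14, 15)]
Unfold 4 (reflect across h@8): 32 holes -> [(1, 8), (1, 9), (1, 10), (1, 11), (1, 12), (1, 13), (1, 14), (1, 15), (6, 8), (6, 9), (6, 10), (6, 11), (6, 12), (6, 13), (6, 14), (6, 15), (9, 8), (9, 9), (9, 10), (9, 11), (9, 12), (9, 13), (9, 14), (9, 15), (14, 8), (14, 9), (14, 10), (14, 11), (14, 12), (14, 13), (14, 14), (14, 15)]
Unfold 5 (reflect across v@8): 64 holes -> [(1, 0), (1, 1), (1, 2), (1, 3), (1, 4), (1, 5), (1, 6), (1, 7), (1, 8), (1, 9), (1, 10), (1, 11), (1, 12), (1, 13), (1, 14), (1, 15), (6, 0), (6, 1), (6, 2), (6, 3), (6, 4), (6, 5), (6, 6), (6, 7), (6, 8), (6, 9), (6, 10), (6, 11), (6, 12), (6, 13), (6, 14), (6, 15), (9, 0), (9, 1), (9, 2), (9, 3), (9, 4), (9, 5), (9, 6), (9, 7), (9, 8), (9, 9), (9, 10), (9, 11), (9, 12), (9, 13), (9, 14), (9, 15), (14, 0), (14, 1), (14, 2), (14, 3), (14, 4), (14, 5), (14, 6), (14, 7), (14, 8), (14, 9), (14, 10), (14, 11), (14, 12), (14, 13), (14, 14), (14, 15)]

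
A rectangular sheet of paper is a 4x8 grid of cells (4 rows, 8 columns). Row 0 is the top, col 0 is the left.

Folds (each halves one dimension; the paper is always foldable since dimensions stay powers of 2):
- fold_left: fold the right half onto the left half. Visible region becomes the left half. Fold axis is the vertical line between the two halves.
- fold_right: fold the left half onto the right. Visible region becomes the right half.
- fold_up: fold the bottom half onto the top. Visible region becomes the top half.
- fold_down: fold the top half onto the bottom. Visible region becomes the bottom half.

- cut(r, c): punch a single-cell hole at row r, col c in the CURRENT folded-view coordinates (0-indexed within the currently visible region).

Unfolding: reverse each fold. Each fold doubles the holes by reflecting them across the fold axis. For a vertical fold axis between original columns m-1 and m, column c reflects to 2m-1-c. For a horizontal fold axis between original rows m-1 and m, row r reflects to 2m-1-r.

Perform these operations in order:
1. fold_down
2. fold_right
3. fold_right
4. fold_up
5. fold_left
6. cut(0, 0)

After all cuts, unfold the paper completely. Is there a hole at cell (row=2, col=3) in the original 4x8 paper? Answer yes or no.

Op 1 fold_down: fold axis h@2; visible region now rows[2,4) x cols[0,8) = 2x8
Op 2 fold_right: fold axis v@4; visible region now rows[2,4) x cols[4,8) = 2x4
Op 3 fold_right: fold axis v@6; visible region now rows[2,4) x cols[6,8) = 2x2
Op 4 fold_up: fold axis h@3; visible region now rows[2,3) x cols[6,8) = 1x2
Op 5 fold_left: fold axis v@7; visible region now rows[2,3) x cols[6,7) = 1x1
Op 6 cut(0, 0): punch at orig (2,6); cuts so far [(2, 6)]; region rows[2,3) x cols[6,7) = 1x1
Unfold 1 (reflect across v@7): 2 holes -> [(2, 6), (2, 7)]
Unfold 2 (reflect across h@3): 4 holes -> [(2, 6), (2, 7), (3, 6), (3, 7)]
Unfold 3 (reflect across v@6): 8 holes -> [(2, 4), (2, 5), (2, 6), (2, 7), (3, 4), (3, 5), (3, 6), (3, 7)]
Unfold 4 (reflect across v@4): 16 holes -> [(2, 0), (2, 1), (2, 2), (2, 3), (2, 4), (2, 5), (2, 6), (2, 7), (3, 0), (3, 1), (3, 2), (3, 3), (3, 4), (3, 5), (3, 6), (3, 7)]
Unfold 5 (reflect across h@2): 32 holes -> [(0, 0), (0, 1), (0, 2), (0, 3), (0, 4), (0, 5), (0, 6), (0, 7), (1, 0), (1, 1), (1, 2), (1, 3), (1, 4), (1, 5), (1, 6), (1, 7), (2, 0), (2, 1), (2, 2), (2, 3), (2, 4), (2, 5), (2, 6), (2, 7), (3, 0), (3, 1), (3, 2), (3, 3), (3, 4), (3, 5), (3, 6), (3, 7)]
Holes: [(0, 0), (0, 1), (0, 2), (0, 3), (0, 4), (0, 5), (0, 6), (0, 7), (1, 0), (1, 1), (1, 2), (1, 3), (1, 4), (1, 5), (1, 6), (1, 7), (2, 0), (2, 1), (2, 2), (2, 3), (2, 4), (2, 5), (2, 6), (2, 7), (3, 0), (3, 1), (3, 2), (3, 3), (3, 4), (3, 5), (3, 6), (3, 7)]

Answer: yes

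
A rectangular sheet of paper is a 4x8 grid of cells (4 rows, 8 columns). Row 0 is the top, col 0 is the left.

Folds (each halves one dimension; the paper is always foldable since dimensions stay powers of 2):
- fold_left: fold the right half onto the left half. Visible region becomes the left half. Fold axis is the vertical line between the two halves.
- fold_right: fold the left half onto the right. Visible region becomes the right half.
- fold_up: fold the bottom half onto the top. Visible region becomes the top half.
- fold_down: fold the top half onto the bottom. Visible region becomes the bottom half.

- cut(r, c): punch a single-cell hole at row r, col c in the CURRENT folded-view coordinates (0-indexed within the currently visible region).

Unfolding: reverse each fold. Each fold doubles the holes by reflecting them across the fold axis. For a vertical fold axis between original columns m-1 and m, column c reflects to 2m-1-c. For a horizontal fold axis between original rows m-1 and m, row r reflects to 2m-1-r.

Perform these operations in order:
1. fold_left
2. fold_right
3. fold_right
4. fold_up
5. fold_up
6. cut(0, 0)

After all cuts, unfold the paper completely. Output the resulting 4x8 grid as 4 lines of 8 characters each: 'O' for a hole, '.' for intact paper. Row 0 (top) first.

Op 1 fold_left: fold axis v@4; visible region now rows[0,4) x cols[0,4) = 4x4
Op 2 fold_right: fold axis v@2; visible region now rows[0,4) x cols[2,4) = 4x2
Op 3 fold_right: fold axis v@3; visible region now rows[0,4) x cols[3,4) = 4x1
Op 4 fold_up: fold axis h@2; visible region now rows[0,2) x cols[3,4) = 2x1
Op 5 fold_up: fold axis h@1; visible region now rows[0,1) x cols[3,4) = 1x1
Op 6 cut(0, 0): punch at orig (0,3); cuts so far [(0, 3)]; region rows[0,1) x cols[3,4) = 1x1
Unfold 1 (reflect across h@1): 2 holes -> [(0, 3), (1, 3)]
Unfold 2 (reflect across h@2): 4 holes -> [(0, 3), (1, 3), (2, 3), (3, 3)]
Unfold 3 (reflect across v@3): 8 holes -> [(0, 2), (0, 3), (1, 2), (1, 3), (2, 2), (2, 3), (3, 2), (3, 3)]
Unfold 4 (reflect across v@2): 16 holes -> [(0, 0), (0, 1), (0, 2), (0, 3), (1, 0), (1, 1), (1, 2), (1, 3), (2, 0), (2, 1), (2, 2), (2, 3), (3, 0), (3, 1), (3, 2), (3, 3)]
Unfold 5 (reflect across v@4): 32 holes -> [(0, 0), (0, 1), (0, 2), (0, 3), (0, 4), (0, 5), (0, 6), (0, 7), (1, 0), (1, 1), (1, 2), (1, 3), (1, 4), (1, 5), (1, 6), (1, 7), (2, 0), (2, 1), (2, 2), (2, 3), (2, 4), (2, 5), (2, 6), (2, 7), (3, 0), (3, 1), (3, 2), (3, 3), (3, 4), (3, 5), (3, 6), (3, 7)]

Answer: OOOOOOOO
OOOOOOOO
OOOOOOOO
OOOOOOOO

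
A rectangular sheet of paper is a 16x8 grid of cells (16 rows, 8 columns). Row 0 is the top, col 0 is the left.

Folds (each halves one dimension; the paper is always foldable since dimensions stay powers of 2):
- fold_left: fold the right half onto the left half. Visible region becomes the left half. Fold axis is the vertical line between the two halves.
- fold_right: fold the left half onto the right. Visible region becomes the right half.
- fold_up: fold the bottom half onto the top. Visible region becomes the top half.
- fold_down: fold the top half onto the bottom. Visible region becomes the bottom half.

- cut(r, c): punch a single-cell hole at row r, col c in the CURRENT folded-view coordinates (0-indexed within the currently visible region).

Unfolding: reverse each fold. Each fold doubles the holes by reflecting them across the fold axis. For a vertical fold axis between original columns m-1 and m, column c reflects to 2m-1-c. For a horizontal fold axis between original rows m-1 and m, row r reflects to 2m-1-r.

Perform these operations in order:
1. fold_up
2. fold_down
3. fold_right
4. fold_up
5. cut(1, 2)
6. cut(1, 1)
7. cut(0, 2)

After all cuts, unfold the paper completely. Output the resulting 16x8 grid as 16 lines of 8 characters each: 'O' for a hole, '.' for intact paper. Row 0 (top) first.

Answer: .O....O.
.OO..OO.
.OO..OO.
.O....O.
.O....O.
.OO..OO.
.OO..OO.
.O....O.
.O....O.
.OO..OO.
.OO..OO.
.O....O.
.O....O.
.OO..OO.
.OO..OO.
.O....O.

Derivation:
Op 1 fold_up: fold axis h@8; visible region now rows[0,8) x cols[0,8) = 8x8
Op 2 fold_down: fold axis h@4; visible region now rows[4,8) x cols[0,8) = 4x8
Op 3 fold_right: fold axis v@4; visible region now rows[4,8) x cols[4,8) = 4x4
Op 4 fold_up: fold axis h@6; visible region now rows[4,6) x cols[4,8) = 2x4
Op 5 cut(1, 2): punch at orig (5,6); cuts so far [(5, 6)]; region rows[4,6) x cols[4,8) = 2x4
Op 6 cut(1, 1): punch at orig (5,5); cuts so far [(5, 5), (5, 6)]; region rows[4,6) x cols[4,8) = 2x4
Op 7 cut(0, 2): punch at orig (4,6); cuts so far [(4, 6), (5, 5), (5, 6)]; region rows[4,6) x cols[4,8) = 2x4
Unfold 1 (reflect across h@6): 6 holes -> [(4, 6), (5, 5), (5, 6), (6, 5), (6, 6), (7, 6)]
Unfold 2 (reflect across v@4): 12 holes -> [(4, 1), (4, 6), (5, 1), (5, 2), (5, 5), (5, 6), (6, 1), (6, 2), (6, 5), (6, 6), (7, 1), (7, 6)]
Unfold 3 (reflect across h@4): 24 holes -> [(0, 1), (0, 6), (1, 1), (1, 2), (1, 5), (1, 6), (2, 1), (2, 2), (2, 5), (2, 6), (3, 1), (3, 6), (4, 1), (4, 6), (5, 1), (5, 2), (5, 5), (5, 6), (6, 1), (6, 2), (6, 5), (6, 6), (7, 1), (7, 6)]
Unfold 4 (reflect across h@8): 48 holes -> [(0, 1), (0, 6), (1, 1), (1, 2), (1, 5), (1, 6), (2, 1), (2, 2), (2, 5), (2, 6), (3, 1), (3, 6), (4, 1), (4, 6), (5, 1), (5, 2), (5, 5), (5, 6), (6, 1), (6, 2), (6, 5), (6, 6), (7, 1), (7, 6), (8, 1), (8, 6), (9, 1), (9, 2), (9, 5), (9, 6), (10, 1), (10, 2), (10, 5), (10, 6), (11, 1), (11, 6), (12, 1), (12, 6), (13, 1), (13, 2), (13, 5), (13, 6), (14, 1), (14, 2), (14, 5), (14, 6), (15, 1), (15, 6)]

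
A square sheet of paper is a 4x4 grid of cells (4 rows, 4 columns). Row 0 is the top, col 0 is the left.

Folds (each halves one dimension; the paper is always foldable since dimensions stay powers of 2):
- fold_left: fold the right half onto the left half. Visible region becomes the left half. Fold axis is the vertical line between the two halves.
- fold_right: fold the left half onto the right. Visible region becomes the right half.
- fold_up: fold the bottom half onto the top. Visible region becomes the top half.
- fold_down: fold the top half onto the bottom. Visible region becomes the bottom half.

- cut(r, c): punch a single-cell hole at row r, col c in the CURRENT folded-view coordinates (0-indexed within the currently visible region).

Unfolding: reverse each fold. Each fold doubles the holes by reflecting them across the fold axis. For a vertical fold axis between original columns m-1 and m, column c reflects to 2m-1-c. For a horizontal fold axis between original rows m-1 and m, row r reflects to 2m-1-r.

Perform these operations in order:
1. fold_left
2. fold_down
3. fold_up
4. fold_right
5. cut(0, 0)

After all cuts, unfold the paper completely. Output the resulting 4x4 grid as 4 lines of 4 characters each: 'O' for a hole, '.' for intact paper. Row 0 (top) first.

Answer: OOOO
OOOO
OOOO
OOOO

Derivation:
Op 1 fold_left: fold axis v@2; visible region now rows[0,4) x cols[0,2) = 4x2
Op 2 fold_down: fold axis h@2; visible region now rows[2,4) x cols[0,2) = 2x2
Op 3 fold_up: fold axis h@3; visible region now rows[2,3) x cols[0,2) = 1x2
Op 4 fold_right: fold axis v@1; visible region now rows[2,3) x cols[1,2) = 1x1
Op 5 cut(0, 0): punch at orig (2,1); cuts so far [(2, 1)]; region rows[2,3) x cols[1,2) = 1x1
Unfold 1 (reflect across v@1): 2 holes -> [(2, 0), (2, 1)]
Unfold 2 (reflect across h@3): 4 holes -> [(2, 0), (2, 1), (3, 0), (3, 1)]
Unfold 3 (reflect across h@2): 8 holes -> [(0, 0), (0, 1), (1, 0), (1, 1), (2, 0), (2, 1), (3, 0), (3, 1)]
Unfold 4 (reflect across v@2): 16 holes -> [(0, 0), (0, 1), (0, 2), (0, 3), (1, 0), (1, 1), (1, 2), (1, 3), (2, 0), (2, 1), (2, 2), (2, 3), (3, 0), (3, 1), (3, 2), (3, 3)]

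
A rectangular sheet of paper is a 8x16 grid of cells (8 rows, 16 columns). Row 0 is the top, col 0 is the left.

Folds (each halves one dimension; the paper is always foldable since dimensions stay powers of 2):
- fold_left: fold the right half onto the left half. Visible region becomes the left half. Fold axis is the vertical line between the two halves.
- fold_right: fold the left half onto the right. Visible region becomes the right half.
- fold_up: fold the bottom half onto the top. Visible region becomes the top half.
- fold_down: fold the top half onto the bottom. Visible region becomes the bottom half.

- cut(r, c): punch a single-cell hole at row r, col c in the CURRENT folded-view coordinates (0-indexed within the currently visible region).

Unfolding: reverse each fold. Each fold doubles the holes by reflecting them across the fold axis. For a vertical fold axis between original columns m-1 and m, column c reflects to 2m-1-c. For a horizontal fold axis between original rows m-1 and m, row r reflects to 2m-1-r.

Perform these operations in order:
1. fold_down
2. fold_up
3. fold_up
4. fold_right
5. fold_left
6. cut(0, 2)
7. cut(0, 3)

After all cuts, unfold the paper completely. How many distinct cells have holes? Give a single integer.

Answer: 64

Derivation:
Op 1 fold_down: fold axis h@4; visible region now rows[4,8) x cols[0,16) = 4x16
Op 2 fold_up: fold axis h@6; visible region now rows[4,6) x cols[0,16) = 2x16
Op 3 fold_up: fold axis h@5; visible region now rows[4,5) x cols[0,16) = 1x16
Op 4 fold_right: fold axis v@8; visible region now rows[4,5) x cols[8,16) = 1x8
Op 5 fold_left: fold axis v@12; visible region now rows[4,5) x cols[8,12) = 1x4
Op 6 cut(0, 2): punch at orig (4,10); cuts so far [(4, 10)]; region rows[4,5) x cols[8,12) = 1x4
Op 7 cut(0, 3): punch at orig (4,11); cuts so far [(4, 10), (4, 11)]; region rows[4,5) x cols[8,12) = 1x4
Unfold 1 (reflect across v@12): 4 holes -> [(4, 10), (4, 11), (4, 12), (4, 13)]
Unfold 2 (reflect across v@8): 8 holes -> [(4, 2), (4, 3), (4, 4), (4, 5), (4, 10), (4, 11), (4, 12), (4, 13)]
Unfold 3 (reflect across h@5): 16 holes -> [(4, 2), (4, 3), (4, 4), (4, 5), (4, 10), (4, 11), (4, 12), (4, 13), (5, 2), (5, 3), (5, 4), (5, 5), (5, 10), (5, 11), (5, 12), (5, 13)]
Unfold 4 (reflect across h@6): 32 holes -> [(4, 2), (4, 3), (4, 4), (4, 5), (4, 10), (4, 11), (4, 12), (4, 13), (5, 2), (5, 3), (5, 4), (5, 5), (5, 10), (5, 11), (5, 12), (5, 13), (6, 2), (6, 3), (6, 4), (6, 5), (6, 10), (6, 11), (6, 12), (6, 13), (7, 2), (7, 3), (7, 4), (7, 5), (7, 10), (7, 11), (7, 12), (7, 13)]
Unfold 5 (reflect across h@4): 64 holes -> [(0, 2), (0, 3), (0, 4), (0, 5), (0, 10), (0, 11), (0, 12), (0, 13), (1, 2), (1, 3), (1, 4), (1, 5), (1, 10), (1, 11), (1, 12), (1, 13), (2, 2), (2, 3), (2, 4), (2, 5), (2, 10), (2, 11), (2, 12), (2, 13), (3, 2), (3, 3), (3, 4), (3, 5), (3, 10), (3, 11), (3, 12), (3, 13), (4, 2), (4, 3), (4, 4), (4, 5), (4, 10), (4, 11), (4, 12), (4, 13), (5, 2), (5, 3), (5, 4), (5, 5), (5, 10), (5, 11), (5, 12), (5, 13), (6, 2), (6, 3), (6, 4), (6, 5), (6, 10), (6, 11), (6, 12), (6, 13), (7, 2), (7, 3), (7, 4), (7, 5), (7, 10), (7, 11), (7, 12), (7, 13)]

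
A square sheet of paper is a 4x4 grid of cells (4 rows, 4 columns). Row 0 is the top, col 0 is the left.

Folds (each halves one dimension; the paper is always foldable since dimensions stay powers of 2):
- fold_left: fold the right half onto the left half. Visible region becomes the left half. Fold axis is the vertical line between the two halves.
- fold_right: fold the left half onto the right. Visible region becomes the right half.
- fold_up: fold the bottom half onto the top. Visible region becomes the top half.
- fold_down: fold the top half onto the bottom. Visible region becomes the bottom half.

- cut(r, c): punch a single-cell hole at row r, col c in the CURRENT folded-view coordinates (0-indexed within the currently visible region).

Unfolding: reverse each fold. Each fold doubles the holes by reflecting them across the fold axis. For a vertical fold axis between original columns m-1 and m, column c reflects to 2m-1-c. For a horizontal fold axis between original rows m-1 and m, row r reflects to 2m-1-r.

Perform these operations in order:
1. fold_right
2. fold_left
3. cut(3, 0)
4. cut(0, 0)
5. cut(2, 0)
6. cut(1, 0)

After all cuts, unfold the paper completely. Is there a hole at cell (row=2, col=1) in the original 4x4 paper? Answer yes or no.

Op 1 fold_right: fold axis v@2; visible region now rows[0,4) x cols[2,4) = 4x2
Op 2 fold_left: fold axis v@3; visible region now rows[0,4) x cols[2,3) = 4x1
Op 3 cut(3, 0): punch at orig (3,2); cuts so far [(3, 2)]; region rows[0,4) x cols[2,3) = 4x1
Op 4 cut(0, 0): punch at orig (0,2); cuts so far [(0, 2), (3, 2)]; region rows[0,4) x cols[2,3) = 4x1
Op 5 cut(2, 0): punch at orig (2,2); cuts so far [(0, 2), (2, 2), (3, 2)]; region rows[0,4) x cols[2,3) = 4x1
Op 6 cut(1, 0): punch at orig (1,2); cuts so far [(0, 2), (1, 2), (2, 2), (3, 2)]; region rows[0,4) x cols[2,3) = 4x1
Unfold 1 (reflect across v@3): 8 holes -> [(0, 2), (0, 3), (1, 2), (1, 3), (2, 2), (2, 3), (3, 2), (3, 3)]
Unfold 2 (reflect across v@2): 16 holes -> [(0, 0), (0, 1), (0, 2), (0, 3), (1, 0), (1, 1), (1, 2), (1, 3), (2, 0), (2, 1), (2, 2), (2, 3), (3, 0), (3, 1), (3, 2), (3, 3)]
Holes: [(0, 0), (0, 1), (0, 2), (0, 3), (1, 0), (1, 1), (1, 2), (1, 3), (2, 0), (2, 1), (2, 2), (2, 3), (3, 0), (3, 1), (3, 2), (3, 3)]

Answer: yes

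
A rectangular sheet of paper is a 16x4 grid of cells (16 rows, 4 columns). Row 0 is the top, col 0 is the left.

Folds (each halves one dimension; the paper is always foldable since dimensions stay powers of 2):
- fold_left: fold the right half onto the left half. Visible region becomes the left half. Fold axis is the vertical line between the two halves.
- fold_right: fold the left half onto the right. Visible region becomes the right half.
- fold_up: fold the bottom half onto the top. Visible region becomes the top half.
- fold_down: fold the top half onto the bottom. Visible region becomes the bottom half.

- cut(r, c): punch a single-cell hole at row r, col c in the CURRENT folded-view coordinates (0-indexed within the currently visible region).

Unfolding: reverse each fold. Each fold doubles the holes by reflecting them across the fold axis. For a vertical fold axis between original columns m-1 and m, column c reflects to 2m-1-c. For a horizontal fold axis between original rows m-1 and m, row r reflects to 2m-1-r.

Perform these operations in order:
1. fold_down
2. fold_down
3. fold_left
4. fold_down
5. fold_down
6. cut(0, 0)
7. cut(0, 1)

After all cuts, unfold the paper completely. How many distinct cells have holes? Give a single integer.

Op 1 fold_down: fold axis h@8; visible region now rows[8,16) x cols[0,4) = 8x4
Op 2 fold_down: fold axis h@12; visible region now rows[12,16) x cols[0,4) = 4x4
Op 3 fold_left: fold axis v@2; visible region now rows[12,16) x cols[0,2) = 4x2
Op 4 fold_down: fold axis h@14; visible region now rows[14,16) x cols[0,2) = 2x2
Op 5 fold_down: fold axis h@15; visible region now rows[15,16) x cols[0,2) = 1x2
Op 6 cut(0, 0): punch at orig (15,0); cuts so far [(15, 0)]; region rows[15,16) x cols[0,2) = 1x2
Op 7 cut(0, 1): punch at orig (15,1); cuts so far [(15, 0), (15, 1)]; region rows[15,16) x cols[0,2) = 1x2
Unfold 1 (reflect across h@15): 4 holes -> [(14, 0), (14, 1), (15, 0), (15, 1)]
Unfold 2 (reflect across h@14): 8 holes -> [(12, 0), (12, 1), (13, 0), (13, 1), (14, 0), (14, 1), (15, 0), (15, 1)]
Unfold 3 (reflect across v@2): 16 holes -> [(12, 0), (12, 1), (12, 2), (12, 3), (13, 0), (13, 1), (13, 2), (13, 3), (14, 0), (14, 1), (14, 2), (14, 3), (15, 0), (15, 1), (15, 2), (15, 3)]
Unfold 4 (reflect across h@12): 32 holes -> [(8, 0), (8, 1), (8, 2), (8, 3), (9, 0), (9, 1), (9, 2), (9, 3), (10, 0), (10, 1), (10, 2), (10, 3), (11, 0), (11, 1), (11, 2), (11, 3), (12, 0), (12, 1), (12, 2), (12, 3), (13, 0), (13, 1), (13, 2), (13, 3), (14, 0), (14, 1), (14, 2), (14, 3), (15, 0), (15, 1), (15, 2), (15, 3)]
Unfold 5 (reflect across h@8): 64 holes -> [(0, 0), (0, 1), (0, 2), (0, 3), (1, 0), (1, 1), (1, 2), (1, 3), (2, 0), (2, 1), (2, 2), (2, 3), (3, 0), (3, 1), (3, 2), (3, 3), (4, 0), (4, 1), (4, 2), (4, 3), (5, 0), (5, 1), (5, 2), (5, 3), (6, 0), (6, 1), (6, 2), (6, 3), (7, 0), (7, 1), (7, 2), (7, 3), (8, 0), (8, 1), (8, 2), (8, 3), (9, 0), (9, 1), (9, 2), (9, 3), (10, 0), (10, 1), (10, 2), (10, 3), (11, 0), (11, 1), (11, 2), (11, 3), (12, 0), (12, 1), (12, 2), (12, 3), (13, 0), (13, 1), (13, 2), (13, 3), (14, 0), (14, 1), (14, 2), (14, 3), (15, 0), (15, 1), (15, 2), (15, 3)]

Answer: 64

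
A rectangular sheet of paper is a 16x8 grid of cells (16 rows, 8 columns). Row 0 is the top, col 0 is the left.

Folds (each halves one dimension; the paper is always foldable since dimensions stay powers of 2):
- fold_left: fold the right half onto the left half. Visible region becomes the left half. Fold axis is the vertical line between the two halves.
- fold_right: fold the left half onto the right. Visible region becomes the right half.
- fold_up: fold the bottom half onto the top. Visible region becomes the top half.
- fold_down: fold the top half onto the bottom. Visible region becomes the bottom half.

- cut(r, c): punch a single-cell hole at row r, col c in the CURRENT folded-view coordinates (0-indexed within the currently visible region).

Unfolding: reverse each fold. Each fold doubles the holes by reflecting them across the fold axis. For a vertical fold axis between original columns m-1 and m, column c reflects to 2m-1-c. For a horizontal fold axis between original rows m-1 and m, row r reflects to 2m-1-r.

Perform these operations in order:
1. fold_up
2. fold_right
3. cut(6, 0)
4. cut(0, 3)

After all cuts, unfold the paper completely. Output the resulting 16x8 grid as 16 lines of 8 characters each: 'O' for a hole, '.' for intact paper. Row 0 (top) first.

Answer: O......O
........
........
........
........
........
...OO...
........
........
...OO...
........
........
........
........
........
O......O

Derivation:
Op 1 fold_up: fold axis h@8; visible region now rows[0,8) x cols[0,8) = 8x8
Op 2 fold_right: fold axis v@4; visible region now rows[0,8) x cols[4,8) = 8x4
Op 3 cut(6, 0): punch at orig (6,4); cuts so far [(6, 4)]; region rows[0,8) x cols[4,8) = 8x4
Op 4 cut(0, 3): punch at orig (0,7); cuts so far [(0, 7), (6, 4)]; region rows[0,8) x cols[4,8) = 8x4
Unfold 1 (reflect across v@4): 4 holes -> [(0, 0), (0, 7), (6, 3), (6, 4)]
Unfold 2 (reflect across h@8): 8 holes -> [(0, 0), (0, 7), (6, 3), (6, 4), (9, 3), (9, 4), (15, 0), (15, 7)]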